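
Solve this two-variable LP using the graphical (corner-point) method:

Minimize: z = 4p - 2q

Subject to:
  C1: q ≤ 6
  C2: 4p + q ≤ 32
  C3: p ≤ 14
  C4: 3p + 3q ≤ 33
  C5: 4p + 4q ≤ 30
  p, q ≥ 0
p = 0, q = 6, z = -12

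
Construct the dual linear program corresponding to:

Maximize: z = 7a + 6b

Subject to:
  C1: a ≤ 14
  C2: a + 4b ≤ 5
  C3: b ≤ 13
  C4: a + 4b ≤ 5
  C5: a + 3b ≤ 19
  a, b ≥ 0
Minimize: z = 14y1 + 5y2 + 13y3 + 5y4 + 19y5

Subject to:
  C1: -y1 - y2 - y4 - y5 ≤ -7
  C2: -4y2 - y3 - 4y4 - 3y5 ≤ -6
  y1, y2, y3, y4, y5 ≥ 0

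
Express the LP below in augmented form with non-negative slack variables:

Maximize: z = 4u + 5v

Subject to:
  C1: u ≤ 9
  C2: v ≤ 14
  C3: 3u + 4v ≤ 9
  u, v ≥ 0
max z = 4u + 5v

s.t.
  u + s1 = 9
  v + s2 = 14
  3u + 4v + s3 = 9
  u, v, s1, s2, s3 ≥ 0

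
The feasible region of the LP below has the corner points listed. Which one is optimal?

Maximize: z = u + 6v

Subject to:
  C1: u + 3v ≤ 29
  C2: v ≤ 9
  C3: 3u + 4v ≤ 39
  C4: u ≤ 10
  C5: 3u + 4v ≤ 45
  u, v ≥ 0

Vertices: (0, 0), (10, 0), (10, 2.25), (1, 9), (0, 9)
(1, 9) with z = 55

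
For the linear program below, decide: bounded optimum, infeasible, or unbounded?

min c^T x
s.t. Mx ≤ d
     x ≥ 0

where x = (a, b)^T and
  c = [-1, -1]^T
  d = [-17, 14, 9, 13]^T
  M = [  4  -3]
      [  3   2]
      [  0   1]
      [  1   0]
The point (0, 7) satisfies every constraint, so the LP is feasible; the constraints give a ≤ 13 and b ≤ 9, which with a, b ≥ 0 keep the feasible region inside a bounded box. A feasible, bounded LP attains a finite optimum at a vertex.

The LP has an optimal solution: (0, 7) with z = -7.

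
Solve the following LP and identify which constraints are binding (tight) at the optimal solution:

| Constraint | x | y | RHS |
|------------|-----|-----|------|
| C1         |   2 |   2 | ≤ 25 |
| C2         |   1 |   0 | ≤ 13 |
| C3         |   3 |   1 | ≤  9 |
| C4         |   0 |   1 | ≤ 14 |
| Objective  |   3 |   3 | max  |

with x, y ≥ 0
Optimal: x = 0, y = 9
Slack at optimum:
  C1: slack = 7
  C2: slack = 13
  C3: slack = 0 (binding)
  C4: slack = 5
  x ≥ 0: x = 0 (binding)
  y ≥ 0: y = 9
Binding constraints: C3, x ≥ 0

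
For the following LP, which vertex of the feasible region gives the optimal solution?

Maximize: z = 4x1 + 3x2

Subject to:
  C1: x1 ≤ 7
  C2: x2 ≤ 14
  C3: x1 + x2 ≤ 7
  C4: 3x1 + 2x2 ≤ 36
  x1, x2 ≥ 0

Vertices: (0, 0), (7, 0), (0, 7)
Evaluating z = 4x1 + 3x2 at each vertex:
  (0, 0): z = 0
  (7, 0): z = 28
  (0, 7): z = 21

The largest value is z = 28, attained at (7, 0).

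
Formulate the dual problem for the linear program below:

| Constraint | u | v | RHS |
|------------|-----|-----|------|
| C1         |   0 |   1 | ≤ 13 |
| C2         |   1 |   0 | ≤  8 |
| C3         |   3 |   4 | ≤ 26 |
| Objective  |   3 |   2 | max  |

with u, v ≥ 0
Minimize: z = 13y1 + 8y2 + 26y3

Subject to:
  C1: -y2 - 3y3 ≤ -3
  C2: -y1 - 4y3 ≤ -2
  y1, y2, y3 ≥ 0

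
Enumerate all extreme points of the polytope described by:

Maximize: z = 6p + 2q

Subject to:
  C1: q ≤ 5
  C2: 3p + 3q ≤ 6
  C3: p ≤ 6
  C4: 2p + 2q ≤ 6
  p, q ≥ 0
Each vertex is the intersection of two constraint boundaries that also satisfies all remaining constraints:
  p = 0 and q = 0 → (0, 0)
  3p + 3q = 6 and q = 0 → (2, 0)
  3p + 3q = 6 and p = 0 → (0, 2)

Vertices: (0, 0), (2, 0), (0, 2)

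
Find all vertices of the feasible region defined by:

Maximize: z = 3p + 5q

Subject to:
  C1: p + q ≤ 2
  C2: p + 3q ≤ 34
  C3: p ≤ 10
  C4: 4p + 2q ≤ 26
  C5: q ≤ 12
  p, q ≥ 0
Each vertex is the intersection of two constraint boundaries that also satisfies all remaining constraints:
  p = 0 and q = 0 → (0, 0)
  p + q = 2 and q = 0 → (2, 0)
  p + q = 2 and p = 0 → (0, 2)

Vertices: (0, 0), (2, 0), (0, 2)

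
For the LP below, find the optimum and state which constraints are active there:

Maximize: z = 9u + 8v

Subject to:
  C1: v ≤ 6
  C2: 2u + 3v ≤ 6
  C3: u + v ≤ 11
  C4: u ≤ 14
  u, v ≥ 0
Optimal: u = 3, v = 0
Slack at optimum:
  C1: slack = 6
  C2: slack = 0 (binding)
  C3: slack = 8
  C4: slack = 11
  u ≥ 0: u = 3
  v ≥ 0: v = 0 (binding)
Binding constraints: C2, v ≥ 0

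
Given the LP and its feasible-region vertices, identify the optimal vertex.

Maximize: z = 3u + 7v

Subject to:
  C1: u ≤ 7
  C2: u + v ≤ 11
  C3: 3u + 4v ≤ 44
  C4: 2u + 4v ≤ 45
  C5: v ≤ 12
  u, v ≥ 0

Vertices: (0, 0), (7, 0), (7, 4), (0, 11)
Evaluating z = 3u + 7v at each vertex:
  (0, 0): z = 0
  (7, 0): z = 21
  (7, 4): z = 49
  (0, 11): z = 77

The largest value is z = 77, attained at (0, 11).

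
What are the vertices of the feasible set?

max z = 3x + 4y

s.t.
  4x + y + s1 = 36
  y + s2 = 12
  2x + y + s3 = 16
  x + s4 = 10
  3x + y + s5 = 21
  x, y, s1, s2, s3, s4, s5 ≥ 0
Each vertex is the intersection of two constraint boundaries that also satisfies all remaining constraints:
  x = 0 and y = 0 → (0, 0)
  3x + y = 21 and y = 0 → (7, 0)
  2x + y = 16 and 3x + y = 21 → (5, 6)
  y = 12 and 2x + y = 16 → (2, 12)
  y = 12 and x = 0 → (0, 12)

Vertices: (0, 0), (7, 0), (5, 6), (2, 12), (0, 12)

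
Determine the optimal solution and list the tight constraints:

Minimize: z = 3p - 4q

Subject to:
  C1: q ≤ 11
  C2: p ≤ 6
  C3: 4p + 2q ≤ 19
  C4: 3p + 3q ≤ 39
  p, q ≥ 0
Optimal: p = 0, q = 9.5
Slack at optimum:
  C1: slack = 1.5
  C2: slack = 6
  C3: slack = 0 (binding)
  C4: slack = 10.5
  p ≥ 0: p = 0 (binding)
  q ≥ 0: q = 9.5
Binding constraints: C3, p ≥ 0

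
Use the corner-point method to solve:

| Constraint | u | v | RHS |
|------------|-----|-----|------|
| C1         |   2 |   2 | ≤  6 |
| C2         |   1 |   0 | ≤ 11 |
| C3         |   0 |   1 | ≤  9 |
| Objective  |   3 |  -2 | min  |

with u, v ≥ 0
u = 0, v = 3, z = -6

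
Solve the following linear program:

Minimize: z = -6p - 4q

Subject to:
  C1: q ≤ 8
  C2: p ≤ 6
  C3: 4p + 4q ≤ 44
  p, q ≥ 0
Each vertex is the intersection of two constraint boundaries that also satisfies all remaining constraints:
  p = 0 and q = 0 → (0, 0)
  p = 6 and q = 0 → (6, 0)
  p = 6 and 4p + 4q = 44 → (6, 5)
  q = 8 and 4p + 4q = 44 → (3, 8)
  q = 8 and p = 0 → (0, 8)

Evaluating z = -6p - 4q at each vertex:
  (0, 0): z = 0
  (6, 0): z = -36
  (6, 5): z = -56
  (3, 8): z = -50
  (0, 8): z = -32

The minimum is at (6, 5) with z = -56.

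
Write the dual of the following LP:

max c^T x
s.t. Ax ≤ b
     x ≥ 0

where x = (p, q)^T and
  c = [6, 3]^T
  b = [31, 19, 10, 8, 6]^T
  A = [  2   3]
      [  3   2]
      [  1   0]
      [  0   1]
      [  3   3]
Minimize: z = 31y1 + 19y2 + 10y3 + 8y4 + 6y5

Subject to:
  C1: -2y1 - 3y2 - y3 - 3y5 ≤ -6
  C2: -3y1 - 2y2 - y4 - 3y5 ≤ -3
  y1, y2, y3, y4, y5 ≥ 0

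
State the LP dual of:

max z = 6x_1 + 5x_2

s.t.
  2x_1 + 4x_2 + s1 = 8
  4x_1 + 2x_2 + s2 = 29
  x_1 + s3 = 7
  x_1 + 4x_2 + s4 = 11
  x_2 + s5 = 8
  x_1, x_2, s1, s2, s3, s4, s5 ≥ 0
Minimize: z = 8y1 + 29y2 + 7y3 + 11y4 + 8y5

Subject to:
  C1: -2y1 - 4y2 - y3 - y4 ≤ -6
  C2: -4y1 - 2y2 - 4y4 - y5 ≤ -5
  y1, y2, y3, y4, y5 ≥ 0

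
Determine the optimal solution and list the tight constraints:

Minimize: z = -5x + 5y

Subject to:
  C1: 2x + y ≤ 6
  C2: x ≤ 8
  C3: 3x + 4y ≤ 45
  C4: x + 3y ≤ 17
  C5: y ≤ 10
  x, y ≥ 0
Optimal: x = 3, y = 0
Binding: C1, y ≥ 0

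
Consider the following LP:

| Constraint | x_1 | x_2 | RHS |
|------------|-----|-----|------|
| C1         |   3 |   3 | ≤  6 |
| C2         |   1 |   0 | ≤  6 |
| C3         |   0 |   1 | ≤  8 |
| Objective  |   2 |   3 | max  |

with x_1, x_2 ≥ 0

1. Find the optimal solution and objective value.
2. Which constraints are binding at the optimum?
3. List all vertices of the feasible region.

1. x_1 = 0, x_2 = 2, z = 6
2. C1, x_1 ≥ 0
3. (0, 0), (2, 0), (0, 2)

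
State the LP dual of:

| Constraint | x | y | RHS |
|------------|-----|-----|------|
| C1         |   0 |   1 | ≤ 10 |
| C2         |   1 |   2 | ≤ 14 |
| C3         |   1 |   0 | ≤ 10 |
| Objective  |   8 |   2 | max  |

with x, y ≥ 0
Minimize: z = 10y1 + 14y2 + 10y3

Subject to:
  C1: -y2 - y3 ≤ -8
  C2: -y1 - 2y2 ≤ -2
  y1, y2, y3 ≥ 0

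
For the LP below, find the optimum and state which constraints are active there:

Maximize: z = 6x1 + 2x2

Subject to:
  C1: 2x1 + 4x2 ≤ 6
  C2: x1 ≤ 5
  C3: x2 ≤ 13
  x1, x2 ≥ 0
Optimal: x1 = 3, x2 = 0
Binding: C1, x2 ≥ 0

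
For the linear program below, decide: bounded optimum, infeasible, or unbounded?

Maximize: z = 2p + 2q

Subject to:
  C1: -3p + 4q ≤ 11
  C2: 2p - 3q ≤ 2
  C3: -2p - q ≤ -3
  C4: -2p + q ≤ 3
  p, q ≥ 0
Feasible point: (1, 1) satisfies every constraint, so the LP is feasible.
Direction d = (4, 3): for each constraint row a, a·d ≤ 0 —
  (-3)(4) + (4)(3) = 0 ≤ 0
  (2)(4) + (-3)(3) = -1 ≤ 0
  (-2)(4) + (-1)(3) = -11 ≤ 0
  (-2)(4) + (1)(3) = -5 ≤ 0
and d ≥ 0, so (1, 1) + t·d stays feasible for every t ≥ 0. Along this ray z = 2p + 2q changes by 14 per unit t, so z → +∞.

Unbounded — the objective can increase without bound over the feasible region.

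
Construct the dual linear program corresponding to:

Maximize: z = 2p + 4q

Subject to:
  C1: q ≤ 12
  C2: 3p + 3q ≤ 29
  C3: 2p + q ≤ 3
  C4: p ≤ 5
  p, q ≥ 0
Minimize: z = 12y1 + 29y2 + 3y3 + 5y4

Subject to:
  C1: -3y2 - 2y3 - y4 ≤ -2
  C2: -y1 - 3y2 - y3 ≤ -4
  y1, y2, y3, y4 ≥ 0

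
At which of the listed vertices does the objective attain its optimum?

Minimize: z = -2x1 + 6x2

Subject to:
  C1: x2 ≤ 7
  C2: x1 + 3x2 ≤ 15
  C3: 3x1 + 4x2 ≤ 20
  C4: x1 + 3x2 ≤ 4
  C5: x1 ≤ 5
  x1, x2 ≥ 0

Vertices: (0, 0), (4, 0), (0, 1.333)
(4, 0) with z = -8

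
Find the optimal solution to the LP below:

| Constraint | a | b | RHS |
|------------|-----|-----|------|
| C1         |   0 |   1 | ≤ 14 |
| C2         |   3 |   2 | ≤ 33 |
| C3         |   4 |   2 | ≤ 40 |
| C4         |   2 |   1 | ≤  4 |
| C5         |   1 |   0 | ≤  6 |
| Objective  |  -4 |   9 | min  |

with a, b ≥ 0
Each vertex is the intersection of two constraint boundaries that also satisfies all remaining constraints:
  a = 0 and b = 0 → (0, 0)
  2a + b = 4 and b = 0 → (2, 0)
  2a + b = 4 and a = 0 → (0, 4)

Evaluating z = -4a + 9b at each vertex:
  (0, 0): z = 0
  (2, 0): z = -8
  (0, 4): z = 36

The minimum is at (2, 0) with z = -8.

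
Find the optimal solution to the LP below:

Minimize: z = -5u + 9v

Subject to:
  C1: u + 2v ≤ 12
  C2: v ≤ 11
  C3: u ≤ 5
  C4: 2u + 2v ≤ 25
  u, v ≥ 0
u = 5, v = 0, z = -25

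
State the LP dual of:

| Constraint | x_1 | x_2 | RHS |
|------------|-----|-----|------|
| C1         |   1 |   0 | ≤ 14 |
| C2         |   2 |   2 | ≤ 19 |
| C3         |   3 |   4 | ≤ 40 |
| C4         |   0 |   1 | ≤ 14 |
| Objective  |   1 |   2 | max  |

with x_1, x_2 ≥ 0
Minimize: z = 14y1 + 19y2 + 40y3 + 14y4

Subject to:
  C1: -y1 - 2y2 - 3y3 ≤ -1
  C2: -2y2 - 4y3 - y4 ≤ -2
  y1, y2, y3, y4 ≥ 0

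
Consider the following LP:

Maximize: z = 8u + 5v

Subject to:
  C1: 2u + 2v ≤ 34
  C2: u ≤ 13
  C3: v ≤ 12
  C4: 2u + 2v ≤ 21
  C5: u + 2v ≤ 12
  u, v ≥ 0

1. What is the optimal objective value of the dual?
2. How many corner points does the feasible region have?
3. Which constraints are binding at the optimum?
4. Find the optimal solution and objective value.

1. 84 (by strong duality, equal to the primal optimum)
2. 4
3. C4, v ≥ 0
4. u = 10.5, v = 0, z = 84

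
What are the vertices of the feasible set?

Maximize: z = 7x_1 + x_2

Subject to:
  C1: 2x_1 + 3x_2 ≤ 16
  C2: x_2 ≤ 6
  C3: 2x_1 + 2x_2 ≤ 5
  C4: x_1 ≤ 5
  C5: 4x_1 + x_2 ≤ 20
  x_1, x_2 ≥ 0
Each vertex is the intersection of two constraint boundaries that also satisfies all remaining constraints:
  x_1 = 0 and x_2 = 0 → (0, 0)
  2x_1 + 2x_2 = 5 and x_2 = 0 → (2.5, 0)
  2x_1 + 2x_2 = 5 and x_1 = 0 → (0, 2.5)

Vertices: (0, 0), (2.5, 0), (0, 2.5)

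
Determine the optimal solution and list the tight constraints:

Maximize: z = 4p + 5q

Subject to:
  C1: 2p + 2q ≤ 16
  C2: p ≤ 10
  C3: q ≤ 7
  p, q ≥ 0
Optimal: p = 1, q = 7
Binding: C1, C3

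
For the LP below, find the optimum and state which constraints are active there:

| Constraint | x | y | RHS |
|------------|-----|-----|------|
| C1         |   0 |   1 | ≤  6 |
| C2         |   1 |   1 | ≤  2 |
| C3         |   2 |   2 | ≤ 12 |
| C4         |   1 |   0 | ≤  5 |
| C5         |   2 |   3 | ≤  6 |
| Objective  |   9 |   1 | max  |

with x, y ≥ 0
Optimal: x = 2, y = 0
Slack at optimum:
  C1: slack = 6
  C2: slack = 0 (binding)
  C3: slack = 8
  C4: slack = 3
  C5: slack = 2
  x ≥ 0: x = 2
  y ≥ 0: y = 0 (binding)
Binding constraints: C2, y ≥ 0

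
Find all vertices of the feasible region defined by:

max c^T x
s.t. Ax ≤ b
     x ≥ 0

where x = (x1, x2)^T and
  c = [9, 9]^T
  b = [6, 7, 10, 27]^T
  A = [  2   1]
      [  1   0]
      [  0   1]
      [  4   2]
Each vertex is the intersection of two constraint boundaries that also satisfies all remaining constraints:
  x1 = 0 and x2 = 0 → (0, 0)
  2x1 + x2 = 6 and x2 = 0 → (3, 0)
  2x1 + x2 = 6 and x1 = 0 → (0, 6)

Vertices: (0, 0), (3, 0), (0, 6)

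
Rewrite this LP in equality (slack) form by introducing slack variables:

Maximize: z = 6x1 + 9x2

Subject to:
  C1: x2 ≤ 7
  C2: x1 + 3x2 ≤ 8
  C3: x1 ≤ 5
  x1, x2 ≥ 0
max z = 6x1 + 9x2

s.t.
  x2 + s1 = 7
  x1 + 3x2 + s2 = 8
  x1 + s3 = 5
  x1, x2, s1, s2, s3 ≥ 0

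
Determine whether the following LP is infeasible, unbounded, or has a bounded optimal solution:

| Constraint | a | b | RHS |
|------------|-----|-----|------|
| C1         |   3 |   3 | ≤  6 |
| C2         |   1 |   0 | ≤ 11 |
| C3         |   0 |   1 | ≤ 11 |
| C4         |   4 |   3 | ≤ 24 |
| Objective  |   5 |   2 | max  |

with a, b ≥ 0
The point (2, 0) satisfies every constraint, so the LP is feasible; the constraints give a ≤ 11 and b ≤ 11, which with a, b ≥ 0 keep the feasible region inside a bounded box. A feasible, bounded LP attains a finite optimum at a vertex.

Feasible with finite optimum z* = 10 at (2, 0).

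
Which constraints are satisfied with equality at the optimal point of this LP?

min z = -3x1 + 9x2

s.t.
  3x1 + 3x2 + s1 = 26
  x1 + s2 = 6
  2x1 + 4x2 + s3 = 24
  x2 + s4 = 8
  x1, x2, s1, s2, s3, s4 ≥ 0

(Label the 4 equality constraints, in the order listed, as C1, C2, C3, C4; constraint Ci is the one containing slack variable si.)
Optimal: x1 = 6, x2 = 0
Slack at optimum:
  C1: slack = 8
  C2: slack = 0 (binding)
  C3: slack = 12
  C4: slack = 8
  x1 ≥ 0: x1 = 6
  x2 ≥ 0: x2 = 0 (binding)
Binding constraints: C2, x2 ≥ 0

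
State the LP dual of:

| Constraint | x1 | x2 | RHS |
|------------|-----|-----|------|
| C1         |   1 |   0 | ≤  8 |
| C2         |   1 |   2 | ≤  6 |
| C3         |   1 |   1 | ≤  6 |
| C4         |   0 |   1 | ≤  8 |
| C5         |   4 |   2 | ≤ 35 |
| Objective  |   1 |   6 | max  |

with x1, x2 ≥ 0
Minimize: z = 8y1 + 6y2 + 6y3 + 8y4 + 35y5

Subject to:
  C1: -y1 - y2 - y3 - 4y5 ≤ -1
  C2: -2y2 - y3 - y4 - 2y5 ≤ -6
  y1, y2, y3, y4, y5 ≥ 0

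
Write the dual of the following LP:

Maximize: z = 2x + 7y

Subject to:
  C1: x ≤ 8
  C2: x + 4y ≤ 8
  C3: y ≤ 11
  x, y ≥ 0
Minimize: z = 8y1 + 8y2 + 11y3

Subject to:
  C1: -y1 - y2 ≤ -2
  C2: -4y2 - y3 ≤ -7
  y1, y2, y3 ≥ 0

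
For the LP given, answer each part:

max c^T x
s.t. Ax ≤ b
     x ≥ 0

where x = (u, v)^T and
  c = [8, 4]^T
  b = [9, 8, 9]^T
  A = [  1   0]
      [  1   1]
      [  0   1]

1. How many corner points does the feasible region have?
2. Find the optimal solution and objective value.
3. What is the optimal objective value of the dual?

1. 3
2. u = 8, v = 0, z = 64
3. 64 (by strong duality, equal to the primal optimum)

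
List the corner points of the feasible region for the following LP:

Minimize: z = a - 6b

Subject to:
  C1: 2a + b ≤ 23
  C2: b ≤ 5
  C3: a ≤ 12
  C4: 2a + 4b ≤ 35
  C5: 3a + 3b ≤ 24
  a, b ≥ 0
Each vertex is the intersection of two constraint boundaries that also satisfies all remaining constraints:
  a = 0 and b = 0 → (0, 0)
  3a + 3b = 24 and b = 0 → (8, 0)
  b = 5 and 3a + 3b = 24 → (3, 5)
  b = 5 and a = 0 → (0, 5)

Vertices: (0, 0), (8, 0), (3, 5), (0, 5)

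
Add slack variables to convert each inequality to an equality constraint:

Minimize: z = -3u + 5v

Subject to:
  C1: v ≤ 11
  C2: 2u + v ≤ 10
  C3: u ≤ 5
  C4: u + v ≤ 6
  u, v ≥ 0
min z = -3u + 5v

s.t.
  v + s1 = 11
  2u + v + s2 = 10
  u + s3 = 5
  u + v + s4 = 6
  u, v, s1, s2, s3, s4 ≥ 0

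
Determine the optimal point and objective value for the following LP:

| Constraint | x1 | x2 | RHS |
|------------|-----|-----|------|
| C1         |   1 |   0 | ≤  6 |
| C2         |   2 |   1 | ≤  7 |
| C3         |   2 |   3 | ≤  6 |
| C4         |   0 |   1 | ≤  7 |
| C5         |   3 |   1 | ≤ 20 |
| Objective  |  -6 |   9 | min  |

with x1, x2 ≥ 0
Each vertex is the intersection of two constraint boundaries that also satisfies all remaining constraints:
  x1 = 0 and x2 = 0 → (0, 0)
  2x1 + 3x2 = 6 and x2 = 0 → (3, 0)
  2x1 + 3x2 = 6 and x1 = 0 → (0, 2)

Evaluating z = -6x1 + 9x2 at each vertex:
  (0, 0): z = 0
  (3, 0): z = -18
  (0, 2): z = 18

The minimum is at (3, 0) with z = -18.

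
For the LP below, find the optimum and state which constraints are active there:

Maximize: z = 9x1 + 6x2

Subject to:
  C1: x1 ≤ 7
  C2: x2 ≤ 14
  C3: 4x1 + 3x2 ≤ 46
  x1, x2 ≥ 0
Optimal: x1 = 7, x2 = 6
Slack at optimum:
  C1: slack = 0 (binding)
  C2: slack = 8
  C3: slack = 0 (binding)
  x1 ≥ 0: x1 = 7
  x2 ≥ 0: x2 = 6
Binding constraints: C1, C3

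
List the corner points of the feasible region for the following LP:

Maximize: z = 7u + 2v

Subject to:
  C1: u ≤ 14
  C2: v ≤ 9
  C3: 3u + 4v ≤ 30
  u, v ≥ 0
Each vertex is the intersection of two constraint boundaries that also satisfies all remaining constraints:
  u = 0 and v = 0 → (0, 0)
  3u + 4v = 30 and v = 0 → (10, 0)
  3u + 4v = 30 and u = 0 → (0, 7.5)

Vertices: (0, 0), (10, 0), (0, 7.5)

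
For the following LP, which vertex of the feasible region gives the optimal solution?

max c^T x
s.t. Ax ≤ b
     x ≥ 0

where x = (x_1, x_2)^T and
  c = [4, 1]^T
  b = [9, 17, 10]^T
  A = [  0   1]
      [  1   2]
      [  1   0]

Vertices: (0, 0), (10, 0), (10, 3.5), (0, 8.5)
Evaluating z = 4x_1 + x_2 at each vertex:
  (0, 0): z = 0
  (10, 0): z = 40
  (10, 3.5): z = 43.5
  (0, 8.5): z = 8.5

The largest value is z = 43.5, attained at (10, 3.5).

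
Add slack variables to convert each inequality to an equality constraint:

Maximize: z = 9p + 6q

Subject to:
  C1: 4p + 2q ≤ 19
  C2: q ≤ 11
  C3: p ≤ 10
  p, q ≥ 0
max z = 9p + 6q

s.t.
  4p + 2q + s1 = 19
  q + s2 = 11
  p + s3 = 10
  p, q, s1, s2, s3 ≥ 0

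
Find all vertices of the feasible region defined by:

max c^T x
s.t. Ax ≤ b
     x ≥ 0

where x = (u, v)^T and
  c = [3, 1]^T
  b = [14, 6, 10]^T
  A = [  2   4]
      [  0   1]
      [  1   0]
Each vertex is the intersection of two constraint boundaries that also satisfies all remaining constraints:
  u = 0 and v = 0 → (0, 0)
  2u + 4v = 14 and v = 0 → (7, 0)
  2u + 4v = 14 and u = 0 → (0, 3.5)

Vertices: (0, 0), (7, 0), (0, 3.5)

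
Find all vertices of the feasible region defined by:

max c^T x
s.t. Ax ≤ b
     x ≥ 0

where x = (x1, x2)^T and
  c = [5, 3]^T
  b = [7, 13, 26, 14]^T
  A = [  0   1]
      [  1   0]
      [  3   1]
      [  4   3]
Each vertex is the intersection of two constraint boundaries that also satisfies all remaining constraints:
  x1 = 0 and x2 = 0 → (0, 0)
  4x1 + 3x2 = 14 and x2 = 0 → (3.5, 0)
  4x1 + 3x2 = 14 and x1 = 0 → (0, 4.667)

Vertices: (0, 0), (3.5, 0), (0, 4.667)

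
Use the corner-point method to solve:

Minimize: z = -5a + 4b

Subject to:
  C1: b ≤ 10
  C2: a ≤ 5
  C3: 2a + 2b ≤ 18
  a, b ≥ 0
Each vertex is the intersection of two constraint boundaries that also satisfies all remaining constraints:
  a = 0 and b = 0 → (0, 0)
  a = 5 and b = 0 → (5, 0)
  a = 5 and 2a + 2b = 18 → (5, 4)
  2a + 2b = 18 and a = 0 → (0, 9)

Evaluating z = -5a + 4b at each vertex:
  (0, 0): z = 0
  (5, 0): z = -25
  (5, 4): z = -9
  (0, 9): z = 36

The minimum is at (5, 0) with z = -25.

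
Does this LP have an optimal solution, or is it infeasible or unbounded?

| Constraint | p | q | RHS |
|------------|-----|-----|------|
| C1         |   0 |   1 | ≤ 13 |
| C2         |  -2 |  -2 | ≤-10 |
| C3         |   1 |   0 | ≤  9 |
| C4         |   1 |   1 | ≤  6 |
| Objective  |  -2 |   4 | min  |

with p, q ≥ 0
The point (6, 0) satisfies every constraint, so the LP is feasible; the constraints give p ≤ 9 and q ≤ 13, which with p, q ≥ 0 keep the feasible region inside a bounded box. A feasible, bounded LP attains a finite optimum at a vertex.

Feasible with finite optimum z* = -12 at (6, 0).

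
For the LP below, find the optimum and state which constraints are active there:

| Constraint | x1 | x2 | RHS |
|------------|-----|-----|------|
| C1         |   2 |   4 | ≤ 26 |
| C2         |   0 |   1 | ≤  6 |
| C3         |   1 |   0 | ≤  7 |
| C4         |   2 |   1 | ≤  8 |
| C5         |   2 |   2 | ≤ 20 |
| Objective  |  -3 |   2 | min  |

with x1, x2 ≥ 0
Optimal: x1 = 4, x2 = 0
Slack at optimum:
  C1: slack = 18
  C2: slack = 6
  C3: slack = 3
  C4: slack = 0 (binding)
  C5: slack = 12
  x1 ≥ 0: x1 = 4
  x2 ≥ 0: x2 = 0 (binding)
Binding constraints: C4, x2 ≥ 0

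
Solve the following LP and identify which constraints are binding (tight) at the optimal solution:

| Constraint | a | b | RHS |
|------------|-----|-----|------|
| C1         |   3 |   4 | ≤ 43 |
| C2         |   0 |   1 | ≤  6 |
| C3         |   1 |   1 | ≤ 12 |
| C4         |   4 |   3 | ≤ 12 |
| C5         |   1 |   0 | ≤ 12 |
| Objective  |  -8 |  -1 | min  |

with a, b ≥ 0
Optimal: a = 3, b = 0
Slack at optimum:
  C1: slack = 34
  C2: slack = 6
  C3: slack = 9
  C4: slack = 0 (binding)
  C5: slack = 9
  a ≥ 0: a = 3
  b ≥ 0: b = 0 (binding)
Binding constraints: C4, b ≥ 0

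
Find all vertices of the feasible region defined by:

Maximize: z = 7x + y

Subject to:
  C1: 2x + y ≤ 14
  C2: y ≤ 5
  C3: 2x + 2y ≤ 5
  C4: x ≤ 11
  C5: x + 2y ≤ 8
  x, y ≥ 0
Each vertex is the intersection of two constraint boundaries that also satisfies all remaining constraints:
  x = 0 and y = 0 → (0, 0)
  2x + 2y = 5 and y = 0 → (2.5, 0)
  2x + 2y = 5 and x = 0 → (0, 2.5)

Vertices: (0, 0), (2.5, 0), (0, 2.5)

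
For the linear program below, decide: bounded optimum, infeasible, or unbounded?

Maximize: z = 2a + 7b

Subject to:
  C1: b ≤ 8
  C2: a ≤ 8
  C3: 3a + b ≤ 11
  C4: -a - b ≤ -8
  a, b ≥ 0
The point (1, 8) satisfies every constraint, so the LP is feasible; the constraints give a ≤ 8 and b ≤ 8, which with a, b ≥ 0 keep the feasible region inside a bounded box. A feasible, bounded LP attains a finite optimum at a vertex.

Evaluating z = 2a + 7b at each vertex:
  (1.5, 6.5): z = 48.5
  (1, 8): z = 58
  (0, 8): z = 56

Feasible with finite optimum z* = 58 at (1, 8).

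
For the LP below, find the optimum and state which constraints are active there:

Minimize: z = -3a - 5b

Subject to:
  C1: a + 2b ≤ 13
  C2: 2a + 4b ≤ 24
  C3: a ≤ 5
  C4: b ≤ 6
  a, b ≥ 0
Optimal: a = 5, b = 3.5
Binding: C2, C3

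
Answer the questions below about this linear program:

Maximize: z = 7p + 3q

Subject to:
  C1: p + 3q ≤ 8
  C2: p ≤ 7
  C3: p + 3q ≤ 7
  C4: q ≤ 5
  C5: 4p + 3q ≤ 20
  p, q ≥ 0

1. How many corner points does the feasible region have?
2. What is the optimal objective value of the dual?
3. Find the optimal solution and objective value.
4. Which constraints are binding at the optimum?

1. 4
2. 35 (by strong duality, equal to the primal optimum)
3. p = 5, q = 0, z = 35
4. C5, q ≥ 0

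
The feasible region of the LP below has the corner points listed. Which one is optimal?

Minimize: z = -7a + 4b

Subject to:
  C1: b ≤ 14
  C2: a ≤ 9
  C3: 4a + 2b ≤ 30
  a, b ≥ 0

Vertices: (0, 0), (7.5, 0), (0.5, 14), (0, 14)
Evaluating z = -7a + 4b at each vertex:
  (0, 0): z = 0
  (7.5, 0): z = -52.5
  (0.5, 14): z = 52.5
  (0, 14): z = 56

The smallest value is z = -52.5, attained at (7.5, 0).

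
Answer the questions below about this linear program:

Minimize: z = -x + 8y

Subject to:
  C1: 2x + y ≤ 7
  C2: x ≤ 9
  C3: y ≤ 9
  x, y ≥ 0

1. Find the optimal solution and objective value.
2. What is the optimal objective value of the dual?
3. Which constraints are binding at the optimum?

1. x = 3.5, y = 0, z = -3.5
2. -3.5 (by strong duality, equal to the primal optimum)
3. C1, y ≥ 0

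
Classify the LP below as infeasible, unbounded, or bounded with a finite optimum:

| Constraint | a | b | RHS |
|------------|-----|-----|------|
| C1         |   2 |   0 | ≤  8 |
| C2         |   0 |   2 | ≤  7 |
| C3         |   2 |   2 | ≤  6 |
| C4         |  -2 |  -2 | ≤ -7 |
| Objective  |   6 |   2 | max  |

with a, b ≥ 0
C3 requires 2a + 2b ≤ 6, while C4 (-2a - 2b ≤ -7) is equivalent to 2a + 2b ≥ 7. Together they would need 7 ≤ 2a + 2b ≤ 6, which is impossible since 7 > 6. No point satisfies all constraints.

The feasible region is empty; the LP is infeasible.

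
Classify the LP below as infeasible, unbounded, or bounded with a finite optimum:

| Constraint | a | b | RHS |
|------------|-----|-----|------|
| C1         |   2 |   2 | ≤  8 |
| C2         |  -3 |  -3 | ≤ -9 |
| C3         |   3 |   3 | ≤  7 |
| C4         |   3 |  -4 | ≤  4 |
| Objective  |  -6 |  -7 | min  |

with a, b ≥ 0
C3 requires 3a + 3b ≤ 7, while C2 (-3a - 3b ≤ -9) is equivalent to 3a + 3b ≥ 9. Together they would need 9 ≤ 3a + 3b ≤ 7, which is impossible since 9 > 7. No point satisfies all constraints.

Infeasible — the constraint set is empty.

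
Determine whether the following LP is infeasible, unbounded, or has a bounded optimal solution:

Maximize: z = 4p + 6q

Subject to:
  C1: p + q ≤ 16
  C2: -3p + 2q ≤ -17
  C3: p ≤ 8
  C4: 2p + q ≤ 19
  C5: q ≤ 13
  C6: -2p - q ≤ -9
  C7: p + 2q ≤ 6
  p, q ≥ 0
The point (6, 0) satisfies every constraint, so the LP is feasible; the constraints give p ≤ 8 and q ≤ 13, which with p, q ≥ 0 keep the feasible region inside a bounded box. A feasible, bounded LP attains a finite optimum at a vertex.

Bounded optimum: z* = 24 at (6, 0).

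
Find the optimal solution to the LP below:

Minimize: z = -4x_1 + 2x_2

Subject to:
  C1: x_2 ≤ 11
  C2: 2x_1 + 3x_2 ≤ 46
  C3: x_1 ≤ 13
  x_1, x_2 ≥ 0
x_1 = 13, x_2 = 0, z = -52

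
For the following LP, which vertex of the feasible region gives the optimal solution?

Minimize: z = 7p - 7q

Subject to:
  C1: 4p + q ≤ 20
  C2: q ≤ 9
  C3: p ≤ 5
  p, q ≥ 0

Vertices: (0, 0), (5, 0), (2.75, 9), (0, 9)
(0, 9) with z = -63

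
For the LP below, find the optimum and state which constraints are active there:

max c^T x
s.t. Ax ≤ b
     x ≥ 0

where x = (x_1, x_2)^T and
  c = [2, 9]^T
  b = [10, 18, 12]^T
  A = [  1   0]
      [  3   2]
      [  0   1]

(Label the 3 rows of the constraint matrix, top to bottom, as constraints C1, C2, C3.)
Optimal: x_1 = 0, x_2 = 9
Slack at optimum:
  C1: slack = 10
  C2: slack = 0 (binding)
  C3: slack = 3
  x_1 ≥ 0: x_1 = 0 (binding)
  x_2 ≥ 0: x_2 = 9
Binding constraints: C2, x_1 ≥ 0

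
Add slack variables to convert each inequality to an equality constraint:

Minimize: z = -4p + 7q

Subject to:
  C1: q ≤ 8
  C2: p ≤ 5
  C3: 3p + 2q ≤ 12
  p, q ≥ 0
min z = -4p + 7q

s.t.
  q + s1 = 8
  p + s2 = 5
  3p + 2q + s3 = 12
  p, q, s1, s2, s3 ≥ 0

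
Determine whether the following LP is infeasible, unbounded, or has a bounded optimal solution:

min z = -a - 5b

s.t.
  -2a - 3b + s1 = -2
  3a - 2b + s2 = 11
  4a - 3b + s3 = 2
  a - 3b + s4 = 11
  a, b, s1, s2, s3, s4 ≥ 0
Feasible point: (0, 1) satisfies every constraint, so the LP is feasible.
Direction d = (0, 1): for each constraint row a, a·d ≤ 0 —
  (-2)(0) + (-3)(1) = -3 ≤ 0
  (3)(0) + (-2)(1) = -2 ≤ 0
  (4)(0) + (-3)(1) = -3 ≤ 0
  (1)(0) + (-3)(1) = -3 ≤ 0
and d ≥ 0, so (0, 1) + t·d stays feasible for every t ≥ 0. Along this ray z = -a - 5b changes by -5 per unit t, so z → −∞.

Unbounded — the objective can decrease without bound over the feasible region.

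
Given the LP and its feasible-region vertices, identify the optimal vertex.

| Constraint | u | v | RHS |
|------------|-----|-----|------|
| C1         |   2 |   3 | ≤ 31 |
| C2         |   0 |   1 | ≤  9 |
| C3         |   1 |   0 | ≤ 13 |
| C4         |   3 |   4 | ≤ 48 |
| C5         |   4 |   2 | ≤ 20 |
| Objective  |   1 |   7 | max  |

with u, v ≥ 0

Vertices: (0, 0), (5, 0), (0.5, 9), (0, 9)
Evaluating z = u + 7v at each vertex:
  (0, 0): z = 0
  (5, 0): z = 5
  (0.5, 9): z = 63.5
  (0, 9): z = 63

The largest value is z = 63.5, attained at (0.5, 9).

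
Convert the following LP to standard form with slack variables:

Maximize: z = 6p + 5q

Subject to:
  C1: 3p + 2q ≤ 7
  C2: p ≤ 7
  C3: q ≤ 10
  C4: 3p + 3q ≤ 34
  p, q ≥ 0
max z = 6p + 5q

s.t.
  3p + 2q + s1 = 7
  p + s2 = 7
  q + s3 = 10
  3p + 3q + s4 = 34
  p, q, s1, s2, s3, s4 ≥ 0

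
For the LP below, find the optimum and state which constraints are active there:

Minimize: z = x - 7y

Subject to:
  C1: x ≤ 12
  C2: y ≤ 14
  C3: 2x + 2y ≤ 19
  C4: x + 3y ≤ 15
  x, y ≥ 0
Optimal: x = 0, y = 5
Binding: C4, x ≥ 0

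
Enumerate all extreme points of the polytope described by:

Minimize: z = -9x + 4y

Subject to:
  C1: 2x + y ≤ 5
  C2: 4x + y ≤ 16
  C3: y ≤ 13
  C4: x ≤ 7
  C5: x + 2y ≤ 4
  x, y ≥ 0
Each vertex is the intersection of two constraint boundaries that also satisfies all remaining constraints:
  x = 0 and y = 0 → (0, 0)
  2x + y = 5 and y = 0 → (2.5, 0)
  2x + y = 5 and x + 2y = 4 → (2, 1)
  x + 2y = 4 and x = 0 → (0, 2)

Vertices: (0, 0), (2.5, 0), (2, 1), (0, 2)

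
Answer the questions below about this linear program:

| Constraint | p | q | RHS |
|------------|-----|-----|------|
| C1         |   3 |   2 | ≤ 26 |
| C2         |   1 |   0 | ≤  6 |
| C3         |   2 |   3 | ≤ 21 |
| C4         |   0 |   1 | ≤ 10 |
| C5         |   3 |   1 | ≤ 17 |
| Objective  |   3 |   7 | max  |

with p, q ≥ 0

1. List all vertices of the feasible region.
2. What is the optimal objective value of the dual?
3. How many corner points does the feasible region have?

1. (0, 0), (5.667, 0), (4.286, 4.143), (0, 7)
2. 49 (by strong duality, equal to the primal optimum)
3. 4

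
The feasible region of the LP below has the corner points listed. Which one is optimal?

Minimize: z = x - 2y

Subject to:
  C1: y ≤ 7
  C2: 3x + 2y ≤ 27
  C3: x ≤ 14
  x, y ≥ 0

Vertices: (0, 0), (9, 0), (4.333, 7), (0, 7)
Evaluating z = x - 2y at each vertex:
  (0, 0): z = 0
  (9, 0): z = 9
  (4.333, 7): z = -9.667
  (0, 7): z = -14

The smallest value is z = -14, attained at (0, 7).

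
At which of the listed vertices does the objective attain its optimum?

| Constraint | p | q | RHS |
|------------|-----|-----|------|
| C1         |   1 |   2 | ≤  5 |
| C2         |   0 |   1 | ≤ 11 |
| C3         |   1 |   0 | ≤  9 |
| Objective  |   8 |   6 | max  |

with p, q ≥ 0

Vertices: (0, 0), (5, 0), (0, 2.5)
Evaluating z = 8p + 6q at each vertex:
  (0, 0): z = 0
  (5, 0): z = 40
  (0, 2.5): z = 15

The largest value is z = 40, attained at (5, 0).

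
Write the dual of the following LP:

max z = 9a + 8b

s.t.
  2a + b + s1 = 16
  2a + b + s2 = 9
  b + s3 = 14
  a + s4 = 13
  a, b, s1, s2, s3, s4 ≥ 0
Minimize: z = 16y1 + 9y2 + 14y3 + 13y4

Subject to:
  C1: -2y1 - 2y2 - y4 ≤ -9
  C2: -y1 - y2 - y3 ≤ -8
  y1, y2, y3, y4 ≥ 0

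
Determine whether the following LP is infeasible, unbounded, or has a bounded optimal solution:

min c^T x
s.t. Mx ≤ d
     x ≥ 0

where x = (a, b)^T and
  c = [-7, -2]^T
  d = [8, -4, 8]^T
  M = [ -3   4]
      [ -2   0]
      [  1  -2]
Feasible point: (2, 0) satisfies every constraint, so the LP is feasible.
Direction d = (4, 3): for each constraint row a, a·d ≤ 0 —
  (-3)(4) + (4)(3) = 0 ≤ 0
  (-2)(4) + (0)(3) = -8 ≤ 0
  (1)(4) + (-2)(3) = -2 ≤ 0
and d ≥ 0, so (2, 0) + t·d stays feasible for every t ≥ 0. Along this ray z = -7a - 2b changes by -34 per unit t, so z → −∞.

The LP is unbounded; z can be made arbitrarily small.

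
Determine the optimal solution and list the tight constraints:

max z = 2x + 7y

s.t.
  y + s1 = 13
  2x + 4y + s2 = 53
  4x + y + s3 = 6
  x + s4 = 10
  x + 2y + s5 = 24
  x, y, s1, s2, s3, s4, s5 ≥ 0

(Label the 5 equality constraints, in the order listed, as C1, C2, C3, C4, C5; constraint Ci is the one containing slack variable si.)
Optimal: x = 0, y = 6
Binding: C3, x ≥ 0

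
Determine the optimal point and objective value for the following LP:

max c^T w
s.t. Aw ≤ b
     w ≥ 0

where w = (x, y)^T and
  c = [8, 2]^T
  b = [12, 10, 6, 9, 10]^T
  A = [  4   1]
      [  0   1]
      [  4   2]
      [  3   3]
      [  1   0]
Each vertex is the intersection of two constraint boundaries that also satisfies all remaining constraints:
  x = 0 and y = 0 → (0, 0)
  4x + 2y = 6 and y = 0 → (1.5, 0)
  4x + 2y = 6 and 3x + 3y = 9 → (0, 3)

Evaluating z = 8x + 2y at each vertex:
  (0, 0): z = 0
  (1.5, 0): z = 12
  (0, 3): z = 6

The maximum is at (1.5, 0) with z = 12.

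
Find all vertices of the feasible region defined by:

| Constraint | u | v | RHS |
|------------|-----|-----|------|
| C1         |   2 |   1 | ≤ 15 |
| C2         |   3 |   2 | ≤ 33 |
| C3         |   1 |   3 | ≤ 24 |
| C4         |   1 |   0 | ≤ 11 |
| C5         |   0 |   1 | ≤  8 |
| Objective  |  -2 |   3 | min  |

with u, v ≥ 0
Each vertex is the intersection of two constraint boundaries that also satisfies all remaining constraints:
  u = 0 and v = 0 → (0, 0)
  2u + v = 15 and v = 0 → (7.5, 0)
  2u + v = 15 and u + 3v = 24 → (4.2, 6.6)
  u + 3v = 24 and v = 8 → (0, 8)

Vertices: (0, 0), (7.5, 0), (4.2, 6.6), (0, 8)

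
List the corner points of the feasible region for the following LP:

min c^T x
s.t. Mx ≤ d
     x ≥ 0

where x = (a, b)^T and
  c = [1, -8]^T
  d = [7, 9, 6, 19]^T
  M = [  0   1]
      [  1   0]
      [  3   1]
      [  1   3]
Each vertex is the intersection of two constraint boundaries that also satisfies all remaining constraints:
  a = 0 and b = 0 → (0, 0)
  3a + b = 6 and b = 0 → (2, 0)
  3a + b = 6 and a = 0 → (0, 6)

Vertices: (0, 0), (2, 0), (0, 6)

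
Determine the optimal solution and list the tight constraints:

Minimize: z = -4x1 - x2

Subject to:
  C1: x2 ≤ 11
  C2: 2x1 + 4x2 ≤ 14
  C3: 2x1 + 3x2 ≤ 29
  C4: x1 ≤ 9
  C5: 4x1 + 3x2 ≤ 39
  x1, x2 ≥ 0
Optimal: x1 = 7, x2 = 0
Binding: C2, x2 ≥ 0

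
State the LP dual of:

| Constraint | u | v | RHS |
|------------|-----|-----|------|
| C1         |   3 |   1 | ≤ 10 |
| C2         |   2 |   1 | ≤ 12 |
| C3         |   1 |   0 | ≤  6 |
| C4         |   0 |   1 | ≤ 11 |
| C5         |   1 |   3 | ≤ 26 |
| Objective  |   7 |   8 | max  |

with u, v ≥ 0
Minimize: z = 10y1 + 12y2 + 6y3 + 11y4 + 26y5

Subject to:
  C1: -3y1 - 2y2 - y3 - y5 ≤ -7
  C2: -y1 - y2 - y4 - 3y5 ≤ -8
  y1, y2, y3, y4, y5 ≥ 0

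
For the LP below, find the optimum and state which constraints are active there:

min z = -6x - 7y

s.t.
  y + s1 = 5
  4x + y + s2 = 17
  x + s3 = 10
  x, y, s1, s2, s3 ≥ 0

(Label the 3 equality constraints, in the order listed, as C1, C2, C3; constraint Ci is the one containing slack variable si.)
Optimal: x = 3, y = 5
Slack at optimum:
  C1: slack = 0 (binding)
  C2: slack = 0 (binding)
  C3: slack = 7
  x ≥ 0: x = 3
  y ≥ 0: y = 5
Binding constraints: C1, C2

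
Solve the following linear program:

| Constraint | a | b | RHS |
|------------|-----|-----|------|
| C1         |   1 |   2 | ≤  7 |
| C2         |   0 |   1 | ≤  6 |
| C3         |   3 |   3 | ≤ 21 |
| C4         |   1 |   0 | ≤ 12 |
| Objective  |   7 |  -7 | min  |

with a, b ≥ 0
Each vertex is the intersection of two constraint boundaries that also satisfies all remaining constraints:
  a = 0 and b = 0 → (0, 0)
  a + 2b = 7 and 3a + 3b = 21 → (7, 0)
  a + 2b = 7 and a = 0 → (0, 3.5)

Evaluating z = 7a - 7b at each vertex:
  (0, 0): z = 0
  (7, 0): z = 49
  (0, 3.5): z = -24.5

The minimum is at (0, 3.5) with z = -24.5.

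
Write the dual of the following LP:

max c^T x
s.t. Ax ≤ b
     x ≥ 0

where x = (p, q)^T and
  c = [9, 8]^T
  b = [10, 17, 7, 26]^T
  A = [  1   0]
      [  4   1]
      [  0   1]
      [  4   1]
Minimize: z = 10y1 + 17y2 + 7y3 + 26y4

Subject to:
  C1: -y1 - 4y2 - 4y4 ≤ -9
  C2: -y2 - y3 - y4 ≤ -8
  y1, y2, y3, y4 ≥ 0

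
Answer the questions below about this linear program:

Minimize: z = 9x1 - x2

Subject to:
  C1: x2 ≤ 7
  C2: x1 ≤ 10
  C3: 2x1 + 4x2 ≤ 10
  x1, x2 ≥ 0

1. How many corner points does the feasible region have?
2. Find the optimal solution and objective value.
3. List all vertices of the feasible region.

1. 3
2. x1 = 0, x2 = 2.5, z = -2.5
3. (0, 0), (5, 0), (0, 2.5)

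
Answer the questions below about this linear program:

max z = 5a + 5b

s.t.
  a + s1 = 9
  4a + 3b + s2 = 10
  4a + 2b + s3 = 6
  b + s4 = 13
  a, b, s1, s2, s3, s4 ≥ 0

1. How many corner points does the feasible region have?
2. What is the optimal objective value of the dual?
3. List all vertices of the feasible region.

1. 3
2. 15 (by strong duality, equal to the primal optimum)
3. (0, 0), (1.5, 0), (0, 3)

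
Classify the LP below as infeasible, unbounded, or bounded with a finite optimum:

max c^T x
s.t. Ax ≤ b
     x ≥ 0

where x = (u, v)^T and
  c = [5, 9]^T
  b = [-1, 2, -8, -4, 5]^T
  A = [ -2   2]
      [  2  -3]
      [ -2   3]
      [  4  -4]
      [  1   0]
One constraint requires 2u - 3v ≤ 2, while the constraint -2u + 3v ≤ -8 is equivalent to 2u - 3v ≥ 8. Together they would need 8 ≤ 2u - 3v ≤ 2, which is impossible since 8 > 2. No point satisfies all constraints.

The feasible region is empty; the LP is infeasible.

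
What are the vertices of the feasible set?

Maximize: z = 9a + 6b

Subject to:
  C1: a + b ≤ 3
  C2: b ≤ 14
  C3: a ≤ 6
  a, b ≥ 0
Each vertex is the intersection of two constraint boundaries that also satisfies all remaining constraints:
  a = 0 and b = 0 → (0, 0)
  a + b = 3 and b = 0 → (3, 0)
  a + b = 3 and a = 0 → (0, 3)

Vertices: (0, 0), (3, 0), (0, 3)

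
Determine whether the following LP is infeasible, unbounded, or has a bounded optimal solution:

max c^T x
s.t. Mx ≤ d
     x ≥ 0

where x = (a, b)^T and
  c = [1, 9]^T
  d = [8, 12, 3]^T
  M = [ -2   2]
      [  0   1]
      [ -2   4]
Feasible point: (0, 0) satisfies every constraint, so the LP is feasible.
Direction d = (1, 0): for each constraint row a, a·d ≤ 0 —
  (-2)(1) + (2)(0) = -2 ≤ 0
  (0)(1) + (1)(0) = 0 ≤ 0
  (-2)(1) + (4)(0) = -2 ≤ 0
and d ≥ 0, so (0, 0) + t·d stays feasible for every t ≥ 0. Along this ray z = a + 9b changes by 1 per unit t, so z → +∞.

Unbounded: there is a feasible ray along which z → +∞.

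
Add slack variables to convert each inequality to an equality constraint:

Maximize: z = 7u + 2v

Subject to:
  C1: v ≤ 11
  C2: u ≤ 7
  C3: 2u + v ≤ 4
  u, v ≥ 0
max z = 7u + 2v

s.t.
  v + s1 = 11
  u + s2 = 7
  2u + v + s3 = 4
  u, v, s1, s2, s3 ≥ 0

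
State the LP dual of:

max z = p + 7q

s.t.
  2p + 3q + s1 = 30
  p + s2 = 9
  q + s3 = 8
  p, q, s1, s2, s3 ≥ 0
Minimize: z = 30y1 + 9y2 + 8y3

Subject to:
  C1: -2y1 - y2 ≤ -1
  C2: -3y1 - y3 ≤ -7
  y1, y2, y3 ≥ 0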